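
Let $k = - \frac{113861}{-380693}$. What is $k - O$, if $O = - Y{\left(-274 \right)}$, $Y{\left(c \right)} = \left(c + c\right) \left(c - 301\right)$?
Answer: $\frac{119956478161}{380693} \approx 3.151 \cdot 10^{5}$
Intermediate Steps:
$Y{\left(c \right)} = 2 c \left(-301 + c\right)$
$k = \frac{113861}{380693}$ ($k = \left(-113861\right) \left(- \frac{1}{380693}\right) = \frac{113861}{380693} \approx 0.29909$)
$O = -315100$ ($O = - 2 \left(-274\right) \left(-301 - 274\right) = - 2 \left(-274\right) \left(-575\right) = \left(-1\right) 315100 = -315100$)
$k - O = \frac{113861}{380693} - -315100 = \frac{113861}{380693} + 315100 = \frac{119956478161}{380693}$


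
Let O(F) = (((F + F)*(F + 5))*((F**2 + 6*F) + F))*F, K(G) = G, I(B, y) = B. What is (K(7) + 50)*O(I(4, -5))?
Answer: 722304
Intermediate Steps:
O(F) = 2*F**2*(5 + F)*(F**2 + 7*F) (O(F) = (((2*F)*(5 + F))*(F**2 + 7*F))*F = ((2*F*(5 + F))*(F**2 + 7*F))*F = (2*F*(5 + F)*(F**2 + 7*F))*F = 2*F**2*(5 + F)*(F**2 + 7*F))
(K(7) + 50)*O(I(4, -5)) = (7 + 50)*(2*4**3*(35 + 4**2 + 12*4)) = 57*(2*64*(35 + 16 + 48)) = 57*(2*64*99) = 57*12672 = 722304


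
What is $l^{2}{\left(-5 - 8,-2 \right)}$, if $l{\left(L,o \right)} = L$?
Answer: $169$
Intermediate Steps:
$l^{2}{\left(-5 - 8,-2 \right)} = \left(-5 - 8\right)^{2} = \left(-13\right)^{2} = 169$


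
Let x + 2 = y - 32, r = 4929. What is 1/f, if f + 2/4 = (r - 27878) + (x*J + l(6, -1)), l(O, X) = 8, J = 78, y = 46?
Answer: -2/44011 ≈ -4.5443e-5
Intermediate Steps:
x = 12 (x = -2 + (46 - 32) = -2 + 14 = 12)
f = -44011/2 (f = -½ + ((4929 - 27878) + (12*78 + 8)) = -½ + (-22949 + (936 + 8)) = -½ + (-22949 + 944) = -½ - 22005 = -44011/2 ≈ -22006.)
1/f = 1/(-44011/2) = -2/44011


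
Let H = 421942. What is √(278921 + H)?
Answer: √700863 ≈ 837.18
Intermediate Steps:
√(278921 + H) = √(278921 + 421942) = √700863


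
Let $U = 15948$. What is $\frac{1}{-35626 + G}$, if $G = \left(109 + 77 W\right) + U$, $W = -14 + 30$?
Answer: $- \frac{1}{18337} \approx -5.4535 \cdot 10^{-5}$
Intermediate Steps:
$W = 16$
$G = 17289$ ($G = \left(109 + 77 \cdot 16\right) + 15948 = \left(109 + 1232\right) + 15948 = 1341 + 15948 = 17289$)
$\frac{1}{-35626 + G} = \frac{1}{-35626 + 17289} = \frac{1}{-18337} = - \frac{1}{18337}$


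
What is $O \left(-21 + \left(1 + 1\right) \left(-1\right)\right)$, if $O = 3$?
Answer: $-69$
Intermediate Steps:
$O \left(-21 + \left(1 + 1\right) \left(-1\right)\right) = 3 \left(-21 + \left(1 + 1\right) \left(-1\right)\right) = 3 \left(-21 + 2 \left(-1\right)\right) = 3 \left(-21 - 2\right) = 3 \left(-23\right) = -69$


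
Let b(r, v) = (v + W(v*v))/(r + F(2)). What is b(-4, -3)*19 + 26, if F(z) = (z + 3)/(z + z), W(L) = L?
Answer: -170/11 ≈ -15.455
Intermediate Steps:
F(z) = (3 + z)/(2*z) (F(z) = (3 + z)/((2*z)) = (3 + z)*(1/(2*z)) = (3 + z)/(2*z))
b(r, v) = (v + v**2)/(5/4 + r) (b(r, v) = (v + v*v)/(r + (1/2)*(3 + 2)/2) = (v + v**2)/(r + (1/2)*(1/2)*5) = (v + v**2)/(r + 5/4) = (v + v**2)/(5/4 + r))
b(-4, -3)*19 + 26 = (4*(-3)*(1 - 3)/(5 + 4*(-4)))*19 + 26 = (4*(-3)*(-2)/(5 - 16))*19 + 26 = (4*(-3)*(-2)/(-11))*19 + 26 = (4*(-3)*(-1/11)*(-2))*19 + 26 = -24/11*19 + 26 = -456/11 + 26 = -170/11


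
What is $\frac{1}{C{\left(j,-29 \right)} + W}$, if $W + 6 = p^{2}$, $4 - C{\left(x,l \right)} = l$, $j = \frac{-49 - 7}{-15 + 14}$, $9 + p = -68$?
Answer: $\frac{1}{5956} \approx 0.0001679$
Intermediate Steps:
$p = -77$ ($p = -9 - 68 = -77$)
$j = 56$ ($j = - \frac{56}{-1} = \left(-56\right) \left(-1\right) = 56$)
$C{\left(x,l \right)} = 4 - l$
$W = 5923$ ($W = -6 + \left(-77\right)^{2} = -6 + 5929 = 5923$)
$\frac{1}{C{\left(j,-29 \right)} + W} = \frac{1}{\left(4 - -29\right) + 5923} = \frac{1}{\left(4 + 29\right) + 5923} = \frac{1}{33 + 5923} = \frac{1}{5956}$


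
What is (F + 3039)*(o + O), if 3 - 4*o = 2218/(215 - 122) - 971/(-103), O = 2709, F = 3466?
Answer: 168329924030/9579 ≈ 1.7573e+7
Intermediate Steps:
o = -72505/9579 (o = ¾ - (2218/(215 - 122) - 971/(-103))/4 = ¾ - (2218/93 - 971*(-1/103))/4 = ¾ - (2218*(1/93) + 971/103)/4 = ¾ - (2218/93 + 971/103)/4 = ¾ - ¼*318757/9579 = ¾ - 318757/38316 = -72505/9579 ≈ -7.5692)
(F + 3039)*(o + O) = (3466 + 3039)*(-72505/9579 + 2709) = 6505*(25877006/9579) = 168329924030/9579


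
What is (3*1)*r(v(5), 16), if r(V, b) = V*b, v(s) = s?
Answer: 240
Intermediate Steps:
(3*1)*r(v(5), 16) = (3*1)*(5*16) = 3*80 = 240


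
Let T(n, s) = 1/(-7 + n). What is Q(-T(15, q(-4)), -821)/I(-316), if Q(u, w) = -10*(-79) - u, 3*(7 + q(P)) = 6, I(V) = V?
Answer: -6321/2528 ≈ -2.5004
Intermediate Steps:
q(P) = -5 (q(P) = -7 + (1/3)*6 = -7 + 2 = -5)
Q(u, w) = 790 - u
Q(-T(15, q(-4)), -821)/I(-316) = (790 - (-1)/(-7 + 15))/(-316) = (790 - (-1)/8)*(-1/316) = (790 - 1*(-1/8))*(-1/316) = (790 + 1/8)*(-1/316) = (6321/8)*(-1/316) = -6321/2528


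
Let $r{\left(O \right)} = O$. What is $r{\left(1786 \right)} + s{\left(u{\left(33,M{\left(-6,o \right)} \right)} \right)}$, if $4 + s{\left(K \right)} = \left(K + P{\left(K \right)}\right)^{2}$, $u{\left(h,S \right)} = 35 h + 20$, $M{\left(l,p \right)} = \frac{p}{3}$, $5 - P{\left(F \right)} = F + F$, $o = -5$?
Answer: $1370682$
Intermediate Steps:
$P{\left(F \right)} = 5 - 2 F$ ($P{\left(F \right)} = 5 - \left(F + F\right) = 5 - 2 F$)
$M{\left(l,p \right)} = \frac{p}{3}$ ($M{\left(l,p \right)} = p \frac{1}{3} = \frac{p}{3}$)
$u{\left(h,S \right)} = 20 + 35 h$
$s{\left(K \right)} = -4 + \left(5 - K\right)^{2}$ ($s{\left(K \right)} = -4 + \left(K - \left(-5 + 2 K\right)\right)^{2} = -4 + \left(5 - K\right)^{2}$)
$r{\left(1786 \right)} + s{\left(u{\left(33,M{\left(-6,o \right)} \right)} \right)} = 1786 - \left(4 - \left(-5 + \left(20 + 35 \cdot 33\right)\right)^{2}\right) = 1786 - \left(4 - \left(-5 + \left(20 + 1155\right)\right)^{2}\right) = 1786 - \left(4 - \left(-5 + 1175\right)^{2}\right) = 1786 - \left(4 - 1170^{2}\right) = 1786 + \left(-4 + 1368900\right) = 1786 + 1368896 = 1370682$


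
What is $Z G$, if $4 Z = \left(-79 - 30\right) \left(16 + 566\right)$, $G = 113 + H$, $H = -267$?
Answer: $2442363$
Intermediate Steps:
$G = -154$ ($G = 113 - 267 = -154$)
$Z = - \frac{31719}{2}$ ($Z = \frac{\left(-79 - 30\right) \left(16 + 566\right)}{4} = \frac{\left(-109\right) 582}{4} = \frac{1}{4} \left(-63438\right) = - \frac{31719}{2} \approx -15860.0$)
$Z G = \left(- \frac{31719}{2}\right) \left(-154\right) = 2442363$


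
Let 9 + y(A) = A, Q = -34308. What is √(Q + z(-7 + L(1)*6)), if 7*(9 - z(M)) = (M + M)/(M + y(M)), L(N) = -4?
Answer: 17*I*√29315545/497 ≈ 185.2*I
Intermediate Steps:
y(A) = -9 + A
z(M) = 9 - 2*M/(7*(-9 + 2*M)) (z(M) = 9 - (M + M)/(7*(M + (-9 + M))) = 9 - 2*M/(7*(-9 + 2*M)))
√(Q + z(-7 + L(1)*6)) = √(-34308 + (-567 + 124*(-7 - 4*6))/(7*(-9 + 2*(-7 - 4*6)))) = √(-34308 + (-567 + 124*(-7 - 24))/(7*(-9 + 2*(-7 - 24)))) = √(-34308 + (-567 + 124*(-31))/(7*(-9 + 2*(-31)))) = √(-34308 + (-567 - 3844)/(7*(-9 - 62))) = √(-34308 + (⅐)*(-4411)/(-71)) = √(-34308 + (⅐)*(-1/71)*(-4411)) = √(-34308 + 4411/497) = √(-17046665/497) = 17*I*√29315545/497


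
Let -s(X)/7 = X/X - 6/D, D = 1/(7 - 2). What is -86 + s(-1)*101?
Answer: 20417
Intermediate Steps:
D = ⅕ (D = 1/5 = ⅕ ≈ 0.20000)
s(X) = 203 (s(X) = -7*(X/X - 6/⅕) = -7*(1 - 6*5) = -7*(1 - 30) = -7*(-29) = 203)
-86 + s(-1)*101 = -86 + 203*101 = -86 + 20503 = 20417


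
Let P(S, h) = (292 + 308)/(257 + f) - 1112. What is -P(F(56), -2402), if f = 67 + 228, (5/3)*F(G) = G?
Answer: 25551/23 ≈ 1110.9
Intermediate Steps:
F(G) = 3*G/5
f = 295
P(S, h) = -25551/23 (P(S, h) = (292 + 308)/(257 + 295) - 1112 = 600/552 - 1112 = 600*(1/552) - 1112 = 25/23 - 1112 = -25551/23)
-P(F(56), -2402) = -1*(-25551/23) = 25551/23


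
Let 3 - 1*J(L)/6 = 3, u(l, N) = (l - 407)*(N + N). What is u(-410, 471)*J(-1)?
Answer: 0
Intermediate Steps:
u(l, N) = 2*N*(-407 + l) (u(l, N) = (-407 + l)*(2*N) = 2*N*(-407 + l))
J(L) = 0 (J(L) = 18 - 6*3 = 18 - 18 = 0)
u(-410, 471)*J(-1) = (2*471*(-407 - 410))*0 = (2*471*(-817))*0 = -769614*0 = 0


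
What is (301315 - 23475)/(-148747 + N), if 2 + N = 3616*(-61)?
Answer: -55568/73865 ≈ -0.75229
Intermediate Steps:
N = -220578 (N = -2 + 3616*(-61) = -2 - 220576 = -220578)
(301315 - 23475)/(-148747 + N) = (301315 - 23475)/(-148747 - 220578) = 277840/(-369325) = 277840*(-1/369325) = -55568/73865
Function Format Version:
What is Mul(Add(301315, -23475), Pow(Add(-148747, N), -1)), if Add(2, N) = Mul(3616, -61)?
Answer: Rational(-55568, 73865) ≈ -0.75229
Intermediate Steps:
N = -220578 (N = Add(-2, Mul(3616, -61)) = Add(-2, -220576) = -220578)
Mul(Add(301315, -23475), Pow(Add(-148747, N), -1)) = Mul(Add(301315, -23475), Pow(Add(-148747, -220578), -1)) = Mul(277840, Pow(-369325, -1)) = Mul(277840, Rational(-1, 369325)) = Rational(-55568, 73865)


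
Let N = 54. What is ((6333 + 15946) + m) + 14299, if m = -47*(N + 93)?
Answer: 29669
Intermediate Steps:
m = -6909 (m = -47*(54 + 93) = -47*147 = -6909)
((6333 + 15946) + m) + 14299 = ((6333 + 15946) - 6909) + 14299 = (22279 - 6909) + 14299 = 15370 + 14299 = 29669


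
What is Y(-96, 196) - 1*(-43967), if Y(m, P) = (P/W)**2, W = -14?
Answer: 44163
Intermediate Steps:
Y(m, P) = P**2/196 (Y(m, P) = (P/(-14))**2 = (P*(-1/14))**2 = (-P/14)**2 = P**2/196)
Y(-96, 196) - 1*(-43967) = (1/196)*196**2 - 1*(-43967) = (1/196)*38416 + 43967 = 196 + 43967 = 44163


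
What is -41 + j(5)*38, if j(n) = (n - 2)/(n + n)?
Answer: -148/5 ≈ -29.600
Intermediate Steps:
j(n) = (-2 + n)/(2*n) (j(n) = (-2 + n)/((2*n)) = (-2 + n)*(1/(2*n)) = (-2 + n)/(2*n))
-41 + j(5)*38 = -41 + ((½)*(-2 + 5)/5)*38 = -41 + ((½)*(⅕)*3)*38 = -41 + (3/10)*38 = -41 + 57/5 = -148/5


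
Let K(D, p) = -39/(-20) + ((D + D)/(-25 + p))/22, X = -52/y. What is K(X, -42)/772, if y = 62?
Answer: 891553/352757680 ≈ 0.0025274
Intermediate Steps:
X = -26/31 (X = -52/62 = -52*1/62 = -26/31 ≈ -0.83871)
K(D, p) = 39/20 + D/(11*(-25 + p)) (K(D, p) = -39*(-1/20) + ((2*D)/(-25 + p))*(1/22) = 39/20 + (2*D/(-25 + p))*(1/22) = 39/20 + D/(11*(-25 + p)))
K(X, -42)/772 = ((-10725 + 20*(-26/31) + 429*(-42))/(220*(-25 - 42)))/772 = ((1/220)*(-10725 - 520/31 - 18018)/(-67))*(1/772) = ((1/220)*(-1/67)*(-891553/31))*(1/772) = (891553/456940)*(1/772) = 891553/352757680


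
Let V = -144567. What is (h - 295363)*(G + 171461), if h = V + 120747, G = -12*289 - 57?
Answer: -53602316288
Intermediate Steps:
G = -3525 (G = -3468 - 57 = -3525)
h = -23820 (h = -144567 + 120747 = -23820)
(h - 295363)*(G + 171461) = (-23820 - 295363)*(-3525 + 171461) = -319183*167936 = -53602316288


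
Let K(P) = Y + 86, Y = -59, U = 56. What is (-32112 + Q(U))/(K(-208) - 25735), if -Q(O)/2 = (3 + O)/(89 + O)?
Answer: 2328179/1863830 ≈ 1.2491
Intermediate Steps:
K(P) = 27 (K(P) = -59 + 86 = 27)
Q(O) = -2*(3 + O)/(89 + O)
(-32112 + Q(U))/(K(-208) - 25735) = (-32112 + 2*(-3 - 1*56)/(89 + 56))/(27 - 25735) = (-32112 + 2*(-3 - 56)/145)/(-25708) = (-32112 + 2*(1/145)*(-59))*(-1/25708) = (-32112 - 118/145)*(-1/25708) = -4656358/145*(-1/25708) = 2328179/1863830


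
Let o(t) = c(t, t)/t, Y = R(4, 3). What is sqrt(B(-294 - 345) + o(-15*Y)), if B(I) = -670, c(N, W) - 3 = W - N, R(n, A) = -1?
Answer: I*sqrt(16745)/5 ≈ 25.88*I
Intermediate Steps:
Y = -1
c(N, W) = 3 + W - N (c(N, W) = 3 + (W - N) = 3 + W - N)
o(t) = 3/t (o(t) = (3 + t - t)/t = 3/t)
sqrt(B(-294 - 345) + o(-15*Y)) = sqrt(-670 + 3/((-15*(-1)))) = sqrt(-670 + 3/15) = sqrt(-670 + 3*(1/15)) = sqrt(-670 + 1/5) = sqrt(-3349/5) = I*sqrt(16745)/5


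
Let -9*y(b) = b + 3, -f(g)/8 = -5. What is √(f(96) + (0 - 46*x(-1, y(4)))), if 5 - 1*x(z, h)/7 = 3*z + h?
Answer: I*√25078/3 ≈ 52.787*I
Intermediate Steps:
f(g) = 40 (f(g) = -8*(-5) = 40)
y(b) = -⅓ - b/9 (y(b) = -(b + 3)/9 = -(3 + b)/9 = -⅓ - b/9)
x(z, h) = 35 - 21*z - 7*h (x(z, h) = 35 - 7*(3*z + h) = 35 - 7*(h + 3*z) = 35 + (-21*z - 7*h) = 35 - 21*z - 7*h)
√(f(96) + (0 - 46*x(-1, y(4)))) = √(40 + (0 - 46*(35 - 21*(-1) - 7*(-⅓ - ⅑*4)))) = √(40 + (0 - 46*(35 + 21 - 7*(-⅓ - 4/9)))) = √(40 + (0 - 46*(35 + 21 - 7*(-7/9)))) = √(40 + (0 - 46*(35 + 21 + 49/9))) = √(40 + (0 - 46*553/9)) = √(40 + (0 - 25438/9)) = √(40 - 25438/9) = √(-25078/9) = I*√25078/3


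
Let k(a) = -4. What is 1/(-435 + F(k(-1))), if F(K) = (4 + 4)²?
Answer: -1/371 ≈ -0.0026954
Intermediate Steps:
F(K) = 64 (F(K) = 8² = 64)
1/(-435 + F(k(-1))) = 1/(-435 + 64) = 1/(-371) = -1/371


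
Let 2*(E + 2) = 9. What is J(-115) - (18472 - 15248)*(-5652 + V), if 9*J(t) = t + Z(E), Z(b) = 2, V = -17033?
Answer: 658227847/9 ≈ 7.3136e+7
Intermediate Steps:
E = 5/2 (E = -2 + (½)*9 = -2 + 9/2 = 5/2 ≈ 2.5000)
J(t) = 2/9 + t/9 (J(t) = (t + 2)/9 = (2 + t)/9 = 2/9 + t/9)
J(-115) - (18472 - 15248)*(-5652 + V) = (2/9 + (⅑)*(-115)) - (18472 - 15248)*(-5652 - 17033) = (2/9 - 115/9) - 3224*(-22685) = -113/9 - 1*(-73136440) = -113/9 + 73136440 = 658227847/9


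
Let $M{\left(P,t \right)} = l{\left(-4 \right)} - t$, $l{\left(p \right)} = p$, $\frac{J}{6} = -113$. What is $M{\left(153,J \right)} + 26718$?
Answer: $27392$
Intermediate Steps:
$J = -678$ ($J = 6 \left(-113\right) = -678$)
$M{\left(P,t \right)} = -4 - t$
$M{\left(153,J \right)} + 26718 = \left(-4 - -678\right) + 26718 = \left(-4 + 678\right) + 26718 = 674 + 26718 = 27392$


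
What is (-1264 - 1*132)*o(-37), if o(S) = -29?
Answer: 40484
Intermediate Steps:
(-1264 - 1*132)*o(-37) = (-1264 - 1*132)*(-29) = (-1264 - 132)*(-29) = -1396*(-29) = 40484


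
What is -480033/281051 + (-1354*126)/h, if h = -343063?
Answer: -16676162325/13774028459 ≈ -1.2107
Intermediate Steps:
-480033/281051 + (-1354*126)/h = -480033/281051 - 1354*126/(-343063) = -480033*1/281051 - 170604*(-1/343063) = -480033/281051 + 24372/49009 = -16676162325/13774028459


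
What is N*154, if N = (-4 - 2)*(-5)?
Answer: 4620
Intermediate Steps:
N = 30 (N = -6*(-5) = 30)
N*154 = 30*154 = 4620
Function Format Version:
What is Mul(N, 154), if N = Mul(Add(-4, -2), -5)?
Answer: 4620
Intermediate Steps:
N = 30 (N = Mul(-6, -5) = 30)
Mul(N, 154) = Mul(30, 154) = 4620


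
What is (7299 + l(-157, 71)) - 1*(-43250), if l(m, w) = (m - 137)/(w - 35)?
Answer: 303245/6 ≈ 50541.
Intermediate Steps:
l(m, w) = (-137 + m)/(-35 + w)
(7299 + l(-157, 71)) - 1*(-43250) = (7299 + (-137 - 157)/(-35 + 71)) - 1*(-43250) = (7299 - 294/36) + 43250 = (7299 + (1/36)*(-294)) + 43250 = (7299 - 49/6) + 43250 = 43745/6 + 43250 = 303245/6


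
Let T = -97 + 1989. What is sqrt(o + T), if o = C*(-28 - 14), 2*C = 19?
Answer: sqrt(1493) ≈ 38.639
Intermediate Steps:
C = 19/2 (C = (1/2)*19 = 19/2 ≈ 9.5000)
o = -399 (o = 19*(-28 - 14)/2 = (19/2)*(-42) = -399)
T = 1892
sqrt(o + T) = sqrt(-399 + 1892) = sqrt(1493)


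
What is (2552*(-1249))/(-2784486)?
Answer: 1593724/1392243 ≈ 1.1447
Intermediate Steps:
(2552*(-1249))/(-2784486) = -3187448*(-1/2784486) = 1593724/1392243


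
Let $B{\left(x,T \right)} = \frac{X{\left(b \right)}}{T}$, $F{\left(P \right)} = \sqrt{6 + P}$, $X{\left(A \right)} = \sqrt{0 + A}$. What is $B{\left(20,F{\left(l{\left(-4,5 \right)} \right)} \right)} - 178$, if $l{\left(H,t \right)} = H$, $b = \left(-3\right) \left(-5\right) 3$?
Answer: $-178 + \frac{3 \sqrt{10}}{2} \approx -173.26$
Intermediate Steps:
$b = 45$ ($b = 15 \cdot 3 = 45$)
$X{\left(A \right)} = \sqrt{A}$
$B{\left(x,T \right)} = \frac{3 \sqrt{5}}{T}$ ($B{\left(x,T \right)} = \frac{\sqrt{45}}{T} = \frac{3 \sqrt{5}}{T}$)
$B{\left(20,F{\left(l{\left(-4,5 \right)} \right)} \right)} - 178 = \frac{3 \sqrt{5}}{\sqrt{6 - 4}} - 178 = \frac{3 \sqrt{5}}{\sqrt{2}} - 178 = 3 \sqrt{5} \frac{\sqrt{2}}{2} - 178 = \frac{3 \sqrt{10}}{2} - 178 = -178 + \frac{3 \sqrt{10}}{2}$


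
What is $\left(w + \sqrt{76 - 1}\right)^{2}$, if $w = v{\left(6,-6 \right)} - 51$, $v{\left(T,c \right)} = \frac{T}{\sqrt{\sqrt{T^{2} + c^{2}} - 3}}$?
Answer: $\left(-51 + 5 \sqrt{3} + \frac{6}{\sqrt{-3 + 6 \sqrt{2}}}\right)^{2} \approx 1582.3$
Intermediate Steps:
$v{\left(T,c \right)} = \frac{T}{\sqrt{-3 + \sqrt{T^{2} + c^{2}}}}$
$w = -51 + \frac{6}{\sqrt{-3 + 6 \sqrt{2}}}$ ($w = \frac{6}{\sqrt{-3 + \sqrt{6^{2} + \left(-6\right)^{2}}}} - 51 = \frac{6}{\sqrt{-3 + \sqrt{36 + 36}}} - 51 = \frac{6}{\sqrt{-3 + \sqrt{72}}} - 51 = \frac{6}{\sqrt{-3 + 6 \sqrt{2}}} - 51 = -51 + \frac{6}{\sqrt{-3 + 6 \sqrt{2}}} \approx -48.438$)
$\left(w + \sqrt{76 - 1}\right)^{2} = \left(\left(-51 + \frac{2 \sqrt{3}}{\sqrt{-1 + 2 \sqrt{2}}}\right) + \sqrt{76 - 1}\right)^{2} = \left(\left(-51 + \frac{2 \sqrt{3}}{\sqrt{-1 + 2 \sqrt{2}}}\right) + \sqrt{75}\right)^{2} = \left(\left(-51 + \frac{2 \sqrt{3}}{\sqrt{-1 + 2 \sqrt{2}}}\right) + 5 \sqrt{3}\right)^{2} = \left(-51 + 5 \sqrt{3} + \frac{2 \sqrt{3}}{\sqrt{-1 + 2 \sqrt{2}}}\right)^{2}$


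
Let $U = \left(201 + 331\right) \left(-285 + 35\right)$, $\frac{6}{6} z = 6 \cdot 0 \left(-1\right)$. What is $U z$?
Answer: $0$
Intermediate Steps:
$z = 0$ ($z = 6 \cdot 0 \left(-1\right) = 0 \left(-1\right) = 0$)
$U = -133000$ ($U = 532 \left(-250\right) = -133000$)
$U z = \left(-133000\right) 0 = 0$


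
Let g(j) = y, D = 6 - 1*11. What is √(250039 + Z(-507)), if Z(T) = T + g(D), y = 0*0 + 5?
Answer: √249537 ≈ 499.54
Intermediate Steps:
y = 5 (y = 0 + 5 = 5)
D = -5 (D = 6 - 11 = -5)
g(j) = 5
Z(T) = 5 + T (Z(T) = T + 5 = 5 + T)
√(250039 + Z(-507)) = √(250039 + (5 - 507)) = √(250039 - 502) = √249537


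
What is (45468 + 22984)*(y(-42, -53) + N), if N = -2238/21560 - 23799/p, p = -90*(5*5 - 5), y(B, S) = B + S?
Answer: -453163928179/80850 ≈ -5.6050e+6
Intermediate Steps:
p = -1800 (p = -90*(25 - 5) = -90*20 = -1800)
N = 4242317/323400 (N = -2238/21560 - 23799/(-1800) = -2238*1/21560 - 23799*(-1/1800) = -1119/10780 + 7933/600 = 4242317/323400 ≈ 13.118)
(45468 + 22984)*(y(-42, -53) + N) = (45468 + 22984)*((-42 - 53) + 4242317/323400) = 68452*(-95 + 4242317/323400) = 68452*(-26480683/323400) = -453163928179/80850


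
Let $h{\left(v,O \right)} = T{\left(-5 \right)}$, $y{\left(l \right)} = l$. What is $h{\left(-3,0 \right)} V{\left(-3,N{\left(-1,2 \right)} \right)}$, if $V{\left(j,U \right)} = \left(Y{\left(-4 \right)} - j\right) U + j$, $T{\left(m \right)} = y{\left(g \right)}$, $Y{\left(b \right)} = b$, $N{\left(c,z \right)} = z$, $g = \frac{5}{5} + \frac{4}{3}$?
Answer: $- \frac{35}{3} \approx -11.667$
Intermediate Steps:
$g = \frac{7}{3}$ ($g = 5 \cdot \frac{1}{5} + 4 \cdot \frac{1}{3} = 1 + \frac{4}{3} = \frac{7}{3} \approx 2.3333$)
$T{\left(m \right)} = \frac{7}{3}$
$h{\left(v,O \right)} = \frac{7}{3}$
$V{\left(j,U \right)} = j + U \left(-4 - j\right)$ ($V{\left(j,U \right)} = \left(-4 - j\right) U + j = U \left(-4 - j\right) + j = j + U \left(-4 - j\right)$)
$h{\left(-3,0 \right)} V{\left(-3,N{\left(-1,2 \right)} \right)} = \frac{7 \left(-3 - 8 - 2 \left(-3\right)\right)}{3} = \frac{7 \left(-3 - 8 + 6\right)}{3} = \frac{7}{3} \left(-5\right) = - \frac{35}{3}$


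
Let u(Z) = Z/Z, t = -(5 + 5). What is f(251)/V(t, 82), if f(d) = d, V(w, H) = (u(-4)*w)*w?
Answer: 251/100 ≈ 2.5100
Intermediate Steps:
t = -10 (t = -1*10 = -10)
u(Z) = 1
V(w, H) = w² (V(w, H) = (1*w)*w = w*w = w²)
f(251)/V(t, 82) = 251/((-10)²) = 251/100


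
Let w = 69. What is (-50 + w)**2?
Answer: 361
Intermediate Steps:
(-50 + w)**2 = (-50 + 69)**2 = 19**2 = 361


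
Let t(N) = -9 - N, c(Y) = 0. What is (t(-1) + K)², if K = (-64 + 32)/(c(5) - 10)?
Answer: 576/25 ≈ 23.040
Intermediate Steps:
K = 16/5 (K = (-64 + 32)/(0 - 10) = -32/(-10) = -32*(-⅒) = 16/5 ≈ 3.2000)
(t(-1) + K)² = ((-9 - 1*(-1)) + 16/5)² = ((-9 + 1) + 16/5)² = (-8 + 16/5)² = (-24/5)² = 576/25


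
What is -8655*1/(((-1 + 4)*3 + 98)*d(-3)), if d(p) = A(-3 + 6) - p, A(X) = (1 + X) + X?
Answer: -1731/214 ≈ -8.0888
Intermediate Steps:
A(X) = 1 + 2*X
d(p) = 7 - p (d(p) = (1 + 2*(-3 + 6)) - p = (1 + 2*3) - p = (1 + 6) - p = 7 - p)
-8655*1/(((-1 + 4)*3 + 98)*d(-3)) = -8655*1/((7 - 1*(-3))*((-1 + 4)*3 + 98)) = -8655*1/((7 + 3)*(3*3 + 98)) = -8655*1/(10*(9 + 98)) = -8655/(107*10) = -8655/1070 = -8655*1/1070 = -1731/214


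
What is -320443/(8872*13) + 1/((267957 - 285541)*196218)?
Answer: -138202952708069/49742936347104 ≈ -2.7783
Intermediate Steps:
-320443/(8872*13) + 1/((267957 - 285541)*196218) = -320443/115336 + (1/196218)/(-17584) = -320443*1/115336 - 1/17584*1/196218 = -320443/115336 - 1/3450297312 = -138202952708069/49742936347104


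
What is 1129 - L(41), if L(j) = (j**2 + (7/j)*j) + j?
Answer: -600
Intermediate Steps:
L(j) = 7 + j + j**2 (L(j) = (j**2 + 7) + j = (7 + j**2) + j = 7 + j + j**2)
1129 - L(41) = 1129 - (7 + 41 + 41**2) = 1129 - (7 + 41 + 1681) = 1129 - 1*1729 = 1129 - 1729 = -600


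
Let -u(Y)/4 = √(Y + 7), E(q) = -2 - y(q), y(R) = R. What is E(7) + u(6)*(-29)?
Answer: -9 + 116*√13 ≈ 409.24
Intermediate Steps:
E(q) = -2 - q
u(Y) = -4*√(7 + Y) (u(Y) = -4*√(Y + 7) = -4*√(7 + Y))
E(7) + u(6)*(-29) = (-2 - 1*7) - 4*√(7 + 6)*(-29) = (-2 - 7) - 4*√13*(-29) = -9 + 116*√13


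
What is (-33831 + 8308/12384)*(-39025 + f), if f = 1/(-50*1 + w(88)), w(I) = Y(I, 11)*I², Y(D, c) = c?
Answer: 347979072131251951/263574864 ≈ 1.3202e+9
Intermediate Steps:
w(I) = 11*I²
f = 1/85134 (f = 1/(-50*1 + 11*88²) = 1/(-50 + 11*7744) = 1/(-50 + 85184) = 1/85134 ≈ 1.1746e-5)
(-33831 + 8308/12384)*(-39025 + f) = (-33831 + 8308/12384)*(-39025 + 1/85134) = (-33831 + 8308*(1/12384))*(-3322354349/85134) = (-33831 + 2077/3096)*(-3322354349/85134) = -104738699/3096*(-3322354349/85134) = 347979072131251951/263574864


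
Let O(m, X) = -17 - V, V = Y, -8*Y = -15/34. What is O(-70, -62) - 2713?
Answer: -742575/272 ≈ -2730.1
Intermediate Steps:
Y = 15/272 (Y = -(-15)/(8*34) = -⅛*(-15/34) = 15/272 ≈ 0.055147)
V = 15/272 ≈ 0.055147
O(m, X) = -4639/272 (O(m, X) = -17 - 1*15/272 = -17 - 15/272 = -4639/272)
O(-70, -62) - 2713 = -4639/272 - 2713 = -742575/272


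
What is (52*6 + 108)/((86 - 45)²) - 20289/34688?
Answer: -19536849/58310528 ≈ -0.33505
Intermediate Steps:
(52*6 + 108)/((86 - 45)²) - 20289/34688 = (312 + 108)/(41²) - 20289*1/34688 = 420/1681 - 20289/34688 = -19536849/58310528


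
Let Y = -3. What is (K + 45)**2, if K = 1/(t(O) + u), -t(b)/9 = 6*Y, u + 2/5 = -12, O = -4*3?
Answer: 1133332225/559504 ≈ 2025.6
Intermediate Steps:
O = -12
u = -62/5 (u = -2/5 - 12 = -62/5 ≈ -12.400)
t(b) = 162 (t(b) = -54*(-3) = -9*(-18) = 162)
K = 5/748 (K = 1/(162 - 62/5) = 1/(748/5) = 5/748 ≈ 0.0066845)
(K + 45)**2 = (5/748 + 45)**2 = (33665/748)**2 = 1133332225/559504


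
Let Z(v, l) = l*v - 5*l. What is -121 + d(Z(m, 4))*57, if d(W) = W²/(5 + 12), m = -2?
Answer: 42631/17 ≈ 2507.7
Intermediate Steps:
Z(v, l) = -5*l + l*v
d(W) = W²/17
-121 + d(Z(m, 4))*57 = -121 + ((4*(-5 - 2))²/17)*57 = -121 + ((4*(-7))²/17)*57 = -121 + ((1/17)*(-28)²)*57 = -121 + ((1/17)*784)*57 = -121 + (784/17)*57 = -121 + 44688/17 = 42631/17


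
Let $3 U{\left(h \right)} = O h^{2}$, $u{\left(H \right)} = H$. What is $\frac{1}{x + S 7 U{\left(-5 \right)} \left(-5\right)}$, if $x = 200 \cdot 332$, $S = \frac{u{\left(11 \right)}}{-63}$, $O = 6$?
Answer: $\frac{9}{600350} \approx 1.4991 \cdot 10^{-5}$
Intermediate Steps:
$U{\left(h \right)} = 2 h^{2}$ ($U{\left(h \right)} = \frac{6 h^{2}}{3} = 2 h^{2}$)
$S = - \frac{11}{63}$ ($S = \frac{11}{-63} = 11 \left(- \frac{1}{63}\right) = - \frac{11}{63} \approx -0.1746$)
$x = 66400$
$\frac{1}{x + S 7 U{\left(-5 \right)} \left(-5\right)} = \frac{1}{66400 - \frac{11 \cdot 7 \cdot 2 \left(-5\right)^{2} \left(-5\right)}{63}} = \frac{1}{66400 - \frac{11 \cdot 7 \cdot 2 \cdot 25 \left(-5\right)}{63}} = \frac{1}{66400 - \frac{11 \cdot 7 \cdot 50 \left(-5\right)}{63}} = \frac{1}{66400 - \frac{11 \cdot 350 \left(-5\right)}{63}} = \frac{1}{66400 - - \frac{2750}{9}} = \frac{1}{66400 + \frac{2750}{9}} = \frac{1}{\frac{600350}{9}} = \frac{9}{600350}$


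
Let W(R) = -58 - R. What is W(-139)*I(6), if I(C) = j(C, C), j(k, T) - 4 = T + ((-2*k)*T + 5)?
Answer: -4617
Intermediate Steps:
j(k, T) = 9 + T - 2*T*k (j(k, T) = 4 + (T + ((-2*k)*T + 5)) = 4 + (T + (-2*T*k + 5)) = 4 + (T + (5 - 2*T*k)) = 4 + (5 + T - 2*T*k) = 9 + T - 2*T*k)
I(C) = 9 + C - 2*C² (I(C) = 9 + C - 2*C*C = 9 + C - 2*C²)
W(-139)*I(6) = (-58 - 1*(-139))*(9 + 6 - 2*6²) = (-58 + 139)*(9 + 6 - 2*36) = 81*(9 + 6 - 72) = 81*(-57) = -4617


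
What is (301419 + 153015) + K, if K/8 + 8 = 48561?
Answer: 842858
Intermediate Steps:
K = 388424 (K = -64 + 8*48561 = -64 + 388488 = 388424)
(301419 + 153015) + K = (301419 + 153015) + 388424 = 454434 + 388424 = 842858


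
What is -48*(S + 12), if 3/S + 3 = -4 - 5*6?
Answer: -21168/37 ≈ -572.11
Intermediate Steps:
S = -3/37 (S = 3/(-3 + (-4 - 5*6)) = 3/(-3 + (-4 - 30)) = 3/(-3 - 34) = 3/(-37) = 3*(-1/37) = -3/37 ≈ -0.081081)
-48*(S + 12) = -48*(-3/37 + 12) = -48*441/37 = -21168/37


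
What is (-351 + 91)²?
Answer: 67600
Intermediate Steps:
(-351 + 91)² = (-260)² = 67600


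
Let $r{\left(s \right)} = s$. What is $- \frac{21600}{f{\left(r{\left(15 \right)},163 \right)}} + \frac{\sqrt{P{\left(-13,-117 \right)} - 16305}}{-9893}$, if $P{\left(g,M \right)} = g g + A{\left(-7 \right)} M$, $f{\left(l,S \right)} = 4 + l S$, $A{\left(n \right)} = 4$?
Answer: $- \frac{21600}{2449} - \frac{2 i \sqrt{4151}}{9893} \approx -8.8199 - 0.013025 i$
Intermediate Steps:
$f{\left(l,S \right)} = 4 + S l$
$P{\left(g,M \right)} = g^{2} + 4 M$ ($P{\left(g,M \right)} = g g + 4 M = g^{2} + 4 M$)
$- \frac{21600}{f{\left(r{\left(15 \right)},163 \right)}} + \frac{\sqrt{P{\left(-13,-117 \right)} - 16305}}{-9893} = - \frac{21600}{4 + 163 \cdot 15} + \frac{\sqrt{\left(\left(-13\right)^{2} + 4 \left(-117\right)\right) - 16305}}{-9893} = - \frac{21600}{4 + 2445} + \sqrt{\left(169 - 468\right) - 16305} \left(- \frac{1}{9893}\right) = - \frac{21600}{2449} + \sqrt{-299 - 16305} \left(- \frac{1}{9893}\right) = \left(-21600\right) \frac{1}{2449} + \sqrt{-16604} \left(- \frac{1}{9893}\right) = - \frac{21600}{2449} + 2 i \sqrt{4151} \left(- \frac{1}{9893}\right) = - \frac{21600}{2449} - \frac{2 i \sqrt{4151}}{9893}$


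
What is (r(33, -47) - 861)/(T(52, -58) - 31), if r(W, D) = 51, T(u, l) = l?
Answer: 810/89 ≈ 9.1011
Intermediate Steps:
(r(33, -47) - 861)/(T(52, -58) - 31) = (51 - 861)/(-58 - 31) = -810/(-89) = -810*(-1/89) = 810/89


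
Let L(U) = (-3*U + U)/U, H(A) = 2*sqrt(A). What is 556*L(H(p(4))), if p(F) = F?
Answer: -1112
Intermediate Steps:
L(U) = -2 (L(U) = (-2*U)/U = -2)
556*L(H(p(4))) = 556*(-2) = -1112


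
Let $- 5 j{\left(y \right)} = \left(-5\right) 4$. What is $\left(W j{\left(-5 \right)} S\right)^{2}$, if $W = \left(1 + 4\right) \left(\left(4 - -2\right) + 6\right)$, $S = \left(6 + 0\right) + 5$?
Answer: $6969600$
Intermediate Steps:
$j{\left(y \right)} = 4$ ($j{\left(y \right)} = - \frac{\left(-5\right) 4}{5} = \left(- \frac{1}{5}\right) \left(-20\right) = 4$)
$S = 11$ ($S = 6 + 5 = 11$)
$W = 60$ ($W = 5 \left(\left(4 + 2\right) + 6\right) = 5 \left(6 + 6\right) = 5 \cdot 12 = 60$)
$\left(W j{\left(-5 \right)} S\right)^{2} = \left(60 \cdot 4 \cdot 11\right)^{2} = \left(240 \cdot 11\right)^{2} = 2640^{2} = 6969600$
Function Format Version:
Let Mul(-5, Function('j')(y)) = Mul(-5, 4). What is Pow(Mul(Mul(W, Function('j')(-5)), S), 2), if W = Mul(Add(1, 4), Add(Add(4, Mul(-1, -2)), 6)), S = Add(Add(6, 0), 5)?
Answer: 6969600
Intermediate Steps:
Function('j')(y) = 4 (Function('j')(y) = Mul(Rational(-1, 5), Mul(-5, 4)) = Mul(Rational(-1, 5), -20) = 4)
S = 11 (S = Add(6, 5) = 11)
W = 60 (W = Mul(5, Add(Add(4, 2), 6)) = Mul(5, Add(6, 6)) = Mul(5, 12) = 60)
Pow(Mul(Mul(W, Function('j')(-5)), S), 2) = Pow(Mul(Mul(60, 4), 11), 2) = Pow(Mul(240, 11), 2) = Pow(2640, 2) = 6969600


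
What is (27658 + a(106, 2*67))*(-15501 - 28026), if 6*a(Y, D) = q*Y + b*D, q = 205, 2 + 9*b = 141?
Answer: -12388712776/9 ≈ -1.3765e+9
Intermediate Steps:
b = 139/9 (b = -2/9 + (⅑)*141 = -2/9 + 47/3 = 139/9 ≈ 15.444)
a(Y, D) = 139*D/54 + 205*Y/6 (a(Y, D) = (205*Y + 139*D/9)/6 = 139*D/54 + 205*Y/6)
(27658 + a(106, 2*67))*(-15501 - 28026) = (27658 + (139*(2*67)/54 + (205/6)*106))*(-15501 - 28026) = (27658 + ((139/54)*134 + 10865/3))*(-43527) = (27658 + (9313/27 + 10865/3))*(-43527) = (27658 + 107098/27)*(-43527) = (853864/27)*(-43527) = -12388712776/9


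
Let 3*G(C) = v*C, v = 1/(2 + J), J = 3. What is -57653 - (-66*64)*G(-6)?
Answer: -296713/5 ≈ -59343.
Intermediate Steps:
v = ⅕ (v = 1/(2 + 3) = 1/5 = ⅕ ≈ 0.20000)
G(C) = C/15 (G(C) = (C/5)/3 = C/15)
-57653 - (-66*64)*G(-6) = -57653 - (-66*64)*(1/15)*(-6) = -57653 - (-4224)*(-2)/5 = -57653 - 1*8448/5 = -57653 - 8448/5 = -296713/5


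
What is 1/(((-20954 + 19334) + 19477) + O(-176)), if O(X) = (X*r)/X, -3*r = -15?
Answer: 1/17862 ≈ 5.5985e-5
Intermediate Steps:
r = 5 (r = -⅓*(-15) = 5)
O(X) = 5 (O(X) = (X*5)/X = (5*X)/X = 5)
1/(((-20954 + 19334) + 19477) + O(-176)) = 1/(((-20954 + 19334) + 19477) + 5) = 1/((-1620 + 19477) + 5) = 1/(17857 + 5) = 1/17862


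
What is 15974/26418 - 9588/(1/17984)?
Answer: -325376525963/1887 ≈ -1.7243e+8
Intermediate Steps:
15974/26418 - 9588/(1/17984) = 15974*(1/26418) - 9588/1/17984 = 1141/1887 - 9588*17984 = 1141/1887 - 172430592 = -325376525963/1887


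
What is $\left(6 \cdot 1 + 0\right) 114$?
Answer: $684$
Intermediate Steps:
$\left(6 \cdot 1 + 0\right) 114 = \left(6 + 0\right) 114 = 6 \cdot 114 = 684$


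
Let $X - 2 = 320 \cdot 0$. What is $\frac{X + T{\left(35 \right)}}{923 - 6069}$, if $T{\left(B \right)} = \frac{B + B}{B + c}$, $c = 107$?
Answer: $- \frac{177}{365366} \approx -0.00048445$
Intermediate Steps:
$X = 2$ ($X = 2 + 320 \cdot 0 = 2 + 0 = 2$)
$T{\left(B \right)} = \frac{2 B}{107 + B}$ ($T{\left(B \right)} = \frac{B + B}{B + 107} = \frac{2 B}{107 + B}$)
$\frac{X + T{\left(35 \right)}}{923 - 6069} = \frac{2 + 2 \cdot 35 \frac{1}{107 + 35}}{923 - 6069} = \frac{2 + 2 \cdot 35 \cdot \frac{1}{142}}{-5146} = \left(2 + 2 \cdot 35 \cdot \frac{1}{142}\right) \left(- \frac{1}{5146}\right) = \left(2 + \frac{35}{71}\right) \left(- \frac{1}{5146}\right) = \frac{177}{71} \left(- \frac{1}{5146}\right) = - \frac{177}{365366}$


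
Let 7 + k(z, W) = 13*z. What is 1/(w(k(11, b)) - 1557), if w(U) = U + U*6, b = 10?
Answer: -1/605 ≈ -0.0016529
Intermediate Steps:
k(z, W) = -7 + 13*z
w(U) = 7*U (w(U) = U + 6*U = 7*U)
1/(w(k(11, b)) - 1557) = 1/(7*(-7 + 13*11) - 1557) = 1/(7*(-7 + 143) - 1557) = 1/(7*136 - 1557) = 1/(952 - 1557) = 1/(-605) = -1/605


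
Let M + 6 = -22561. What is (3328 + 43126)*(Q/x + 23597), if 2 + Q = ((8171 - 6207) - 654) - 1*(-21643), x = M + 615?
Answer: 12031084134211/10976 ≈ 1.0961e+9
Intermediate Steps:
M = -22567 (M = -6 - 22561 = -22567)
x = -21952 (x = -22567 + 615 = -21952)
Q = 22951 (Q = -2 + (((8171 - 6207) - 654) - 1*(-21643)) = -2 + ((1964 - 654) + 21643) = -2 + (1310 + 21643) = -2 + 22953 = 22951)
(3328 + 43126)*(Q/x + 23597) = (3328 + 43126)*(22951/(-21952) + 23597) = 46454*(22951*(-1/21952) + 23597) = 46454*(-22951/21952 + 23597) = 46454*(517978393/21952) = 12031084134211/10976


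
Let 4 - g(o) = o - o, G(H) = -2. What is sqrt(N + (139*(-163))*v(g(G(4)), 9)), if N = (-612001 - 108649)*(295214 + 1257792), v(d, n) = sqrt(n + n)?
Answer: sqrt(-1119173773900 - 67971*sqrt(2)) ≈ 1.0579e+6*I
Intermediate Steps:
g(o) = 4 (g(o) = 4 - (o - o) = 4 - 1*0 = 4 + 0 = 4)
v(d, n) = sqrt(2)*sqrt(n) (v(d, n) = sqrt(2*n) = sqrt(2)*sqrt(n))
N = -1119173773900 (N = -720650*1553006 = -1119173773900)
sqrt(N + (139*(-163))*v(g(G(4)), 9)) = sqrt(-1119173773900 + (139*(-163))*(sqrt(2)*sqrt(9))) = sqrt(-1119173773900 - 22657*sqrt(2)*3) = sqrt(-1119173773900 - 67971*sqrt(2))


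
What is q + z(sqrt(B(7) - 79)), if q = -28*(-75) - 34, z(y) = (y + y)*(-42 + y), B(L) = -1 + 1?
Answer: 1908 - 84*I*sqrt(79) ≈ 1908.0 - 746.61*I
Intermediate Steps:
B(L) = 0
z(y) = 2*y*(-42 + y) (z(y) = (2*y)*(-42 + y) = 2*y*(-42 + y))
q = 2066 (q = 2100 - 34 = 2066)
q + z(sqrt(B(7) - 79)) = 2066 + 2*sqrt(0 - 79)*(-42 + sqrt(0 - 79)) = 2066 + 2*sqrt(-79)*(-42 + sqrt(-79)) = 2066 + 2*(I*sqrt(79))*(-42 + I*sqrt(79)) = 2066 + 2*I*sqrt(79)*(-42 + I*sqrt(79))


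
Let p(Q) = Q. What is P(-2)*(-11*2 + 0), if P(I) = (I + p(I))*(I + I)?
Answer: -352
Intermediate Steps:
P(I) = 4*I² (P(I) = (I + I)*(I + I) = (2*I)*(2*I) = 4*I²)
P(-2)*(-11*2 + 0) = (4*(-2)²)*(-11*2 + 0) = (4*4)*(-22 + 0) = 16*(-22) = -352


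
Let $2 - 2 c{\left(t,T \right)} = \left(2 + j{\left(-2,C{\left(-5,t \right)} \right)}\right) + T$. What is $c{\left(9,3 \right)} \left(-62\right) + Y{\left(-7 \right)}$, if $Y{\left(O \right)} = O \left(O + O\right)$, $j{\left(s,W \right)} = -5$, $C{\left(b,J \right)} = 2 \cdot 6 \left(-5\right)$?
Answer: $36$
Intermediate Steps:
$C{\left(b,J \right)} = -60$ ($C{\left(b,J \right)} = 12 \left(-5\right) = -60$)
$c{\left(t,T \right)} = \frac{5}{2} - \frac{T}{2}$ ($c{\left(t,T \right)} = 1 - \frac{\left(2 - 5\right) + T}{2} = 1 - \frac{-3 + T}{2} = 1 - \left(- \frac{3}{2} + \frac{T}{2}\right) = \frac{5}{2} - \frac{T}{2}$)
$Y{\left(O \right)} = 2 O^{2}$ ($Y{\left(O \right)} = O 2 O = 2 O^{2}$)
$c{\left(9,3 \right)} \left(-62\right) + Y{\left(-7 \right)} = \left(\frac{5}{2} - \frac{3}{2}\right) \left(-62\right) + 2 \left(-7\right)^{2} = \left(\frac{5}{2} - \frac{3}{2}\right) \left(-62\right) + 2 \cdot 49 = 1 \left(-62\right) + 98 = -62 + 98 = 36$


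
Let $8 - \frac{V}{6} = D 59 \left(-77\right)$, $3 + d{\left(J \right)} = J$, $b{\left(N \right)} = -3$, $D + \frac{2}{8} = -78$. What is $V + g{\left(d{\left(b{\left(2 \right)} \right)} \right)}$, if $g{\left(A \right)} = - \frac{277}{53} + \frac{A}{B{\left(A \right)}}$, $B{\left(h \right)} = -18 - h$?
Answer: $- \frac{113043447}{53} \approx -2.1329 \cdot 10^{6}$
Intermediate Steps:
$D = - \frac{313}{4}$ ($D = - \frac{1}{4} - 78 = - \frac{313}{4} \approx -78.25$)
$d{\left(J \right)} = -3 + J$
$g{\left(A \right)} = - \frac{277}{53} + \frac{A}{-18 - A}$
$V = - \frac{4265781}{2}$ ($V = 48 - 6 \left(- \frac{313}{4}\right) 59 \left(-77\right) = 48 - 6 \left(\left(- \frac{18467}{4}\right) \left(-77\right)\right) = 48 - \frac{4265877}{2} = - \frac{4265781}{2} \approx -2.1329 \cdot 10^{6}$)
$V + g{\left(d{\left(b{\left(2 \right)} \right)} \right)} = - \frac{4265781}{2} + \frac{6 \left(-831 - 55 \left(-3 - 3\right)\right)}{53 \left(18 - 6\right)} = - \frac{4265781}{2} + \frac{6 \left(-831 - -330\right)}{53 \left(18 - 6\right)} = - \frac{4265781}{2} + \frac{6 \left(-831 + 330\right)}{53 \cdot 12} = - \frac{4265781}{2} + \frac{6}{53} \cdot \frac{1}{12} \left(-501\right) = - \frac{4265781}{2} - \frac{501}{106} = - \frac{113043447}{53}$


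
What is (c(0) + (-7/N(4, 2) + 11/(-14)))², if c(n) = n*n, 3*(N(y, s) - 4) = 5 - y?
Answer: 190969/33124 ≈ 5.7653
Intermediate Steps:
N(y, s) = 17/3 - y/3 (N(y, s) = 4 + (5 - y)/3 = 4 + (5/3 - y/3) = 17/3 - y/3)
c(n) = n²
(c(0) + (-7/N(4, 2) + 11/(-14)))² = (0² + (-7/(17/3 - ⅓*4) + 11/(-14)))² = (0 + (-7/(17/3 - 4/3) + 11*(-1/14)))² = (0 + (-7/13/3 - 11/14))² = (0 + (-7*3/13 - 11/14))² = (0 + (-21/13 - 11/14))² = (0 - 437/182)² = (-437/182)² = 190969/33124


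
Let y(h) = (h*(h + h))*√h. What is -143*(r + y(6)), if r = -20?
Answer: 2860 - 10296*√6 ≈ -22360.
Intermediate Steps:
y(h) = 2*h^(5/2) (y(h) = (h*(2*h))*√h = (2*h²)*√h = 2*h^(5/2))
-143*(r + y(6)) = -143*(-20 + 2*6^(5/2)) = -143*(-20 + 2*(36*√6)) = -143*(-20 + 72*√6) = 2860 - 10296*√6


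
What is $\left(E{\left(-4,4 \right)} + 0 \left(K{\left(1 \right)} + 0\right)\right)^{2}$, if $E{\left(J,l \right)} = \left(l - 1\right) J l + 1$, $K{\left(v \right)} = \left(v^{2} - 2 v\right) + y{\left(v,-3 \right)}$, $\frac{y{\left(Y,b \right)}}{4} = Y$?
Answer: $2209$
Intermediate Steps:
$y{\left(Y,b \right)} = 4 Y$
$K{\left(v \right)} = v^{2} + 2 v$ ($K{\left(v \right)} = \left(v^{2} - 2 v\right) + 4 v = v^{2} + 2 v$)
$E{\left(J,l \right)} = 1 + J l \left(-1 + l\right)$ ($E{\left(J,l \right)} = \left(-1 + l\right) J l + 1 = J \left(-1 + l\right) l + 1 = J l \left(-1 + l\right) + 1 = 1 + J l \left(-1 + l\right)$)
$\left(E{\left(-4,4 \right)} + 0 \left(K{\left(1 \right)} + 0\right)\right)^{2} = \left(\left(1 - 4 \cdot 4^{2} - \left(-4\right) 4\right) + 0 \left(1 \left(2 + 1\right) + 0\right)\right)^{2} = \left(\left(1 - 64 + 16\right) + 0 \left(1 \cdot 3 + 0\right)\right)^{2} = \left(\left(1 - 64 + 16\right) + 0 \left(3 + 0\right)\right)^{2} = \left(-47 + 0 \cdot 3\right)^{2} = \left(-47 + 0\right)^{2} = \left(-47\right)^{2} = 2209$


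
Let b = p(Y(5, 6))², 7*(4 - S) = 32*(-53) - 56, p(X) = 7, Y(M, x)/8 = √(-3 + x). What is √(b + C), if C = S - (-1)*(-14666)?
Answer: 3*I*√78197/7 ≈ 119.84*I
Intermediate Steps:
Y(M, x) = 8*√(-3 + x)
S = 1780/7 (S = 4 - (32*(-53) - 56)/7 = 4 - (-1696 - 56)/7 = 4 - ⅐*(-1752) = 4 + 1752/7 = 1780/7 ≈ 254.29)
C = -100882/7 (C = 1780/7 - (-1)*(-14666) = 1780/7 - 1*14666 = 1780/7 - 14666 = -100882/7 ≈ -14412.)
b = 49 (b = 7² = 49)
√(b + C) = √(49 - 100882/7) = √(-100539/7) = 3*I*√78197/7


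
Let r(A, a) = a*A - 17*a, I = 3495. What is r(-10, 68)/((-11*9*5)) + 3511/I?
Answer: 181217/38445 ≈ 4.7137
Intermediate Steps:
r(A, a) = -17*a + A*a (r(A, a) = A*a - 17*a = -17*a + A*a)
r(-10, 68)/((-11*9*5)) + 3511/I = (68*(-17 - 10))/((-11*9*5)) + 3511/3495 = (68*(-27))/((-99*5)) + 3511*(1/3495) = -1836/(-495) + 3511/3495 = -1836*(-1/495) + 3511/3495 = 204/55 + 3511/3495 = 181217/38445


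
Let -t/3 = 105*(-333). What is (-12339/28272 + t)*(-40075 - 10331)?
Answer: -803671936371/152 ≈ -5.2873e+9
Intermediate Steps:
t = 104895 (t = -315*(-333) = -3*(-34965) = 104895)
(-12339/28272 + t)*(-40075 - 10331) = (-12339/28272 + 104895)*(-40075 - 10331) = (-12339*1/28272 + 104895)*(-50406) = (-4113/9424 + 104895)*(-50406) = (988526367/9424)*(-50406) = -803671936371/152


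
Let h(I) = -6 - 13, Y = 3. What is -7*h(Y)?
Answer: 133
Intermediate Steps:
h(I) = -19
-7*h(Y) = -7*(-19) = 133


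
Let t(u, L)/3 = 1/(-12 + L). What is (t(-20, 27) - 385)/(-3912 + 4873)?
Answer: -1924/4805 ≈ -0.40042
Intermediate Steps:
t(u, L) = 3/(-12 + L)
(t(-20, 27) - 385)/(-3912 + 4873) = (3/(-12 + 27) - 385)/(-3912 + 4873) = (3/15 - 385)/961 = (3*(1/15) - 385)*(1/961) = (⅕ - 385)*(1/961) = -1924/5*1/961 = -1924/4805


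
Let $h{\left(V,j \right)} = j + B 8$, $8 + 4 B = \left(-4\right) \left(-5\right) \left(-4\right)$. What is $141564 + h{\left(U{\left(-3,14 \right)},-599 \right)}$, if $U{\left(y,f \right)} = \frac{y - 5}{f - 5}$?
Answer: $140789$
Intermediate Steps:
$U{\left(y,f \right)} = \frac{-5 + y}{-5 + f}$
$B = -22$ ($B = -2 + \frac{\left(-4\right) \left(-5\right) \left(-4\right)}{4} = -2 + \frac{20 \left(-4\right)}{4} = -2 + \frac{1}{4} \left(-80\right) = -2 - 20 = -22$)
$h{\left(V,j \right)} = -176 + j$ ($h{\left(V,j \right)} = j - 176 = -176 + j$)
$141564 + h{\left(U{\left(-3,14 \right)},-599 \right)} = 141564 - 775 = 140789$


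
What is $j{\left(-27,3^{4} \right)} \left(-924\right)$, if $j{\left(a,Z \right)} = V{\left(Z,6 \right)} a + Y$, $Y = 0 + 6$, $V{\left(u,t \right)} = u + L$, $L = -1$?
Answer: $1990296$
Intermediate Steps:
$V{\left(u,t \right)} = -1 + u$ ($V{\left(u,t \right)} = u - 1 = -1 + u$)
$Y = 6$
$j{\left(a,Z \right)} = 6 + a \left(-1 + Z\right)$ ($j{\left(a,Z \right)} = \left(-1 + Z\right) a + 6 = a \left(-1 + Z\right) + 6 = 6 + a \left(-1 + Z\right)$)
$j{\left(-27,3^{4} \right)} \left(-924\right) = \left(6 - 27 \left(-1 + 3^{4}\right)\right) \left(-924\right) = \left(6 - 27 \left(-1 + 81\right)\right) \left(-924\right) = \left(6 - 2160\right) \left(-924\right) = \left(-2154\right) \left(-924\right) = 1990296$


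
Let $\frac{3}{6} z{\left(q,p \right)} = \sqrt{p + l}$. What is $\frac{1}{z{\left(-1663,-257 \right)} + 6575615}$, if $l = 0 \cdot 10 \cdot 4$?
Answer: $\frac{6575615}{43238712629253} - \frac{2 i \sqrt{257}}{43238712629253} \approx 1.5208 \cdot 10^{-7} - 7.4152 \cdot 10^{-13} i$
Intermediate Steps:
$l = 0$ ($l = 0 \cdot 4 = 0$)
$z{\left(q,p \right)} = 2 \sqrt{p}$ ($z{\left(q,p \right)} = 2 \sqrt{p + 0} = 2 \sqrt{p}$)
$\frac{1}{z{\left(-1663,-257 \right)} + 6575615} = \frac{1}{2 \sqrt{-257} + 6575615} = \frac{1}{2 i \sqrt{257} + 6575615} = \frac{1}{6575615 + 2 i \sqrt{257}}$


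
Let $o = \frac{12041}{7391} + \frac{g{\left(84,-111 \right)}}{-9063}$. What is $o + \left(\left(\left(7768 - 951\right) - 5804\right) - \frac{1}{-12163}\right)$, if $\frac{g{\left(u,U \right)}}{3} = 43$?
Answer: $\frac{14502481113376}{14293580547} \approx 1014.6$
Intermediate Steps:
$g{\left(u,U \right)} = 129$ ($g{\left(u,U \right)} = 3 \cdot 43 = 129$)
$o = \frac{1897792}{1175169}$ ($o = \frac{12041}{7391} + \frac{129}{-9063} = 12041 \cdot \frac{1}{7391} + 129 \left(- \frac{1}{9063}\right) = \frac{12041}{7391} - \frac{43}{3021} = \frac{1897792}{1175169} \approx 1.6149$)
$o + \left(\left(\left(7768 - 951\right) - 5804\right) - \frac{1}{-12163}\right) = \frac{1897792}{1175169} + \left(\left(\left(7768 - 951\right) - 5804\right) - \frac{1}{-12163}\right) = \frac{1897792}{1175169} + \left(\left(6817 - 5804\right) - - \frac{1}{12163}\right) = \frac{1897792}{1175169} + \left(1013 + \frac{1}{12163}\right) = \frac{1897792}{1175169} + \frac{12321120}{12163} = \frac{14502481113376}{14293580547}$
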